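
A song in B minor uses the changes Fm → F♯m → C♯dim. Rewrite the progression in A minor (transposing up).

B minor up to A minor is a minor seventh; each chord root moves by that interval while the quality stays the same.
Fm: root F up a minor seventh → Eb, giving Ebm.
F♯m: root F♯ up a minor seventh → E, giving Em.
C♯dim: root C♯ up a minor seventh → B, giving Bdim.

Ebm Em Bdim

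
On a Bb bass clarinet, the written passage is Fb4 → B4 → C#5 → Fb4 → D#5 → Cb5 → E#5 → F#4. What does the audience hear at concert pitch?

The Bb bass clarinet sounds a major ninth below written, so transpose each written note down a major ninth.
Fb4 becomes Ebb3
B4 becomes A3
C#5 becomes B3
Fb4 becomes Ebb3
D#5 becomes C#4
Cb5 becomes Bbb3
E#5 becomes D#4
F#4 becomes E3

Ebb3 A3 B3 Ebb3 C#4 Bbb3 D#4 E3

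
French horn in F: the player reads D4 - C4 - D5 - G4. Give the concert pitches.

G3 F3 G4 C4

Written C4 on the French horn in F sounds as F3, a perfect fifth lower; apply that shift to every note.
D4 to G3
C4 to F3
D5 to G4
G4 to C4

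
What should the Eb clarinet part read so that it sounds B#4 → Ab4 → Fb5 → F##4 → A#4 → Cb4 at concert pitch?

The Eb clarinet sounds a minor third above written, so the written part must be a minor third below concert — transpose each note down.
B#4 becomes G##4
Ab4 becomes F4
Fb5 becomes Db5
F##4 becomes D##4
A#4 becomes F##4
Cb4 becomes Ab3

G##4 F4 Db5 D##4 F##4 Ab3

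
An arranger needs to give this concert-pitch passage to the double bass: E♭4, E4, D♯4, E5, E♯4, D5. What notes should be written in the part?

Eb5 E5 D#5 E6 E#5 D6

The double bass sounds a perfect octave below written, so the written part must be a perfect octave above concert — transpose each note up.
Eb4 → Eb5
E4 → E5
D#4 → D#5
E5 → E6
E#4 → E#5
D5 → D6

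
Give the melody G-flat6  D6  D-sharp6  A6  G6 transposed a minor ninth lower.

F5 C#5 C##5 G#5 F#5

Gb6: a ninth down reaches F, and 13 semitones makes it F5.
D6: a ninth down reaches C, and 13 semitones makes it C#5.
D#6: a ninth down reaches C, and 13 semitones makes it C##5.
A6: a ninth down reaches G, and 13 semitones makes it G#5.
G6 down a minor ninth is F#5.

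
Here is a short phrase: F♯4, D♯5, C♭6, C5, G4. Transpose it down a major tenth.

F#4 becomes D3
D#5 becomes B3
Cb6 becomes Abb4
C5 becomes Ab3
G4 becomes Eb3

D3 B3 Abb4 Ab3 Eb3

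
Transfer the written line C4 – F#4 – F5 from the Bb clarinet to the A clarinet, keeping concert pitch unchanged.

Db4 G4 Gb5

First find concert pitch: the Bb clarinet sounds a major second below written, so C4 F#4 F5 sounds Bb3 E4 Eb5.
Then write for A clarinet: it sounds a minor third below written, so the part must be a minor third above concert.
Bb3 → Db4
E4 → G4
Eb5 → Gb5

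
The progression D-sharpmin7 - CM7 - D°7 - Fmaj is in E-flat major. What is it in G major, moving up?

F##min7 EM7 F#°7 Amaj

E-flat major up to G major is a major third; each chord root moves by that interval while the quality stays the same.
D-sharpmin7: root D-sharp up a major third → F##, giving F##min7.
CM7: root C up a major third → E, giving EM7.
D°7: root D up a major third → F#, giving F#°7.
Fmaj: root F up a major third → A, giving Amaj.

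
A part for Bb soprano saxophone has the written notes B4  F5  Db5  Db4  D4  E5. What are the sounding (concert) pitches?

The Bb soprano saxophone sounds a major second below written, so transpose each written note down a major second.
B4 becomes A4
F5 becomes Eb5
Db5 becomes Cb5
Db4 becomes Cb4
D4 becomes C4
E5 becomes D5

A4 Eb5 Cb5 Cb4 C4 D5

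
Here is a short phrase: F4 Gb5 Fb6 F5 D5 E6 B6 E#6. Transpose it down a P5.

F4: a fifth down reaches B, and 7 semitones makes it Bb3.
Gb5 down a perfect fifth is Cb5.
Fb6: a fifth down reaches B, and 7 semitones makes it Bbb5.
A perfect fifth down from F5 gives Bb4.
D5: a fifth down reaches G, and 7 semitones makes it G4.
A perfect fifth down from E6 gives A5.
A perfect fifth down from B6 gives E6.
E#6: a fifth down reaches A, and 7 semitones makes it A#5.

Bb3 Cb5 Bbb5 Bb4 G4 A5 E6 A#5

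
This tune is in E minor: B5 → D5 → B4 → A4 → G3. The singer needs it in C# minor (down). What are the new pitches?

From E down to C# is a minor third; apply that to each pitch.
B5 -> G#5
D5 -> B4
B4 -> G#4
A4 -> F#4
G3 -> E3

G#5 B4 G#4 F#4 E3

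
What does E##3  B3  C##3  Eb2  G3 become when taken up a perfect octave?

A perfect octave up from E##3 gives E##4.
B3: an octave up reaches B, and 12 semitones makes it B4.
C##3: an octave up reaches C, and 12 semitones makes it C##4.
Eb2 up a perfect octave is Eb3.
A perfect octave up from G3 gives G4.

E##4 B4 C##4 Eb3 G4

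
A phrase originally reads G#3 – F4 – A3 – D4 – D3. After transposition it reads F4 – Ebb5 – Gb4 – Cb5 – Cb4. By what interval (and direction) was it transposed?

Take the first pair: G#3 → F4. G to F spans 7 letter names, so the interval is some kind of seventh.
G#3 to F4 is 9 semitones, which makes it a diminished seventh; the second version is higher, so the direction is up.
Checking another pair — D3 → Cb4 — gives the same interval.

up a diminished seventh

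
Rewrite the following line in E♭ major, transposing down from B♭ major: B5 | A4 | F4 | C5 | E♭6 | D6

E5 D4 Bb3 F4 Ab5 G5

From B♭ down to E♭ is a perfect fifth; apply that to each pitch.
B5 → E5
A4 → D4
F4 → Bb3
C5 → F4
Eb6 → Ab5
D6 → G5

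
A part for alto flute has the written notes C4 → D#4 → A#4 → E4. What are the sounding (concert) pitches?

G3 A#3 E#4 B3

The alto flute sounds a perfect fourth below written, so transpose each written note down a perfect fourth.
C4 to G3
D#4 to A#3
A#4 to E#4
E4 to B3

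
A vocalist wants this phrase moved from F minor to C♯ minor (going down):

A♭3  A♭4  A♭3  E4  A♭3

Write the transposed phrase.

E3 E4 E3 B#3 E3

F minor to C♯ minor down is a diminished fourth, so every note moves down by that interval.
Ab3 -> E3
Ab4 -> E4
Ab3 -> E3
E4 -> B#3
Ab3 -> E3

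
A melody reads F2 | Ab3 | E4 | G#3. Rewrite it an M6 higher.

A major sixth up from F2 gives D3.
Ab3 up a major sixth is F4.
E4 up a major sixth is C#5.
A major sixth up from G#3 gives E#4.

D3 F4 C#5 E#4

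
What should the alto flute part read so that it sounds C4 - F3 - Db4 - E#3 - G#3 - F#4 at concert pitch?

F4 Bb3 Gb4 A#3 C#4 B4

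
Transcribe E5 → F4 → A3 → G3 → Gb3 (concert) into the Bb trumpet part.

F#5 G4 B3 A3 Ab3

Written C4 sounds as Bb3 on the Bb trumpet, so concert pitches are written a major second up.
E5 becomes F#5
F4 becomes G4
A3 becomes B3
G3 becomes A3
Gb3 becomes Ab3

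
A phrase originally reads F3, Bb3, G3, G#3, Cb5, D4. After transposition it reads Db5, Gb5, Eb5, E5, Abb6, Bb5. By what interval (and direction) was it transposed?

Take the first pair: F3 → Db5. F to D spans 13 letter names, so the interval is some kind of thirteenth.
F3 to Db5 is 20 semitones, which makes it a minor thirteenth; the second version is higher, so the direction is up.
Checking another pair — D4 → Bb5 — gives the same interval.

up a minor thirteenth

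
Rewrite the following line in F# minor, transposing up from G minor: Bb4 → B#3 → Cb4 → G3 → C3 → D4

From G up to F# is a major seventh; apply that to each pitch.
Bb4 to A5
B#3 to A##4
Cb4 to Bb4
G3 to F#4
C3 to B3
D4 to C#5

A5 A##4 Bb4 F#4 B3 C#5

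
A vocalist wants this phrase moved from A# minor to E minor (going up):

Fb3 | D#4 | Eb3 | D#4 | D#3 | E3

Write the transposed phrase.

From A# up to E is a diminished fifth; apply that to each pitch.
Fb3 gives Cbb4
D#4 gives A4
Eb3 gives Bbb3
D#4 gives A4
D#3 gives A3
E3 gives Bb3

Cbb4 A4 Bbb3 A4 A3 Bb3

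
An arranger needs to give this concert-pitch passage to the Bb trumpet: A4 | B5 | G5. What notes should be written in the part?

B4 C#6 A5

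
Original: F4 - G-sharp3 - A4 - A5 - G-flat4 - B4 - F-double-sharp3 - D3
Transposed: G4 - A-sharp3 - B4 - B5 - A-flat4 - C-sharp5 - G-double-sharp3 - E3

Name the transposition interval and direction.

Take the first pair: F4 → G4. F to G spans 2 letter names, so the interval is some kind of second.
F4 to G4 is 2 semitones, which makes it a major second; the second version is higher, so the direction is up.
Checking another pair — D3 → E3 — gives the same interval.

up a major second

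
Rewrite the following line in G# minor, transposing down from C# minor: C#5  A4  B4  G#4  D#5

G#4 E4 F#4 D#4 A#4

From C# down to G# is a perfect fourth; apply that to each pitch.
C#5 → G#4
A4 → E4
B4 → F#4
G#4 → D#4
D#5 → A#4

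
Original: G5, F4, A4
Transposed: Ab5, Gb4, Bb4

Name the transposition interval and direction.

From G5 to Ab5 is 2 letter names — a second of some quality.
G5 to Ab5 is 1 semitone, which makes it a minor second; the second version is higher, so the direction is up.
Checking another pair — A4 → Bb4 — gives the same interval.

up a minor second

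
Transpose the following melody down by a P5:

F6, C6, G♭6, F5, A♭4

Bb5 F5 Cb6 Bb4 Db4

F6 -> Bb5
C6 -> F5
Gb6 -> Cb6
F5 -> Bb4
Ab4 -> Db4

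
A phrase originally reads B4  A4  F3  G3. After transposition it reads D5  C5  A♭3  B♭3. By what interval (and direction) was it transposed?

up a minor third

Take the first pair: B4 → D5. B to D spans 3 letter names, so the interval is some kind of third.
B4 to D5 is 3 semitones, which makes it a minor third; the second version is higher, so the direction is up.
Checking another pair — G3 → Bb3 — gives the same interval.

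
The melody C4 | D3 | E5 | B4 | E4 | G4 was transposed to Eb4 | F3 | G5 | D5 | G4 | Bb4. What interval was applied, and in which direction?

up a minor third

From C4 to Eb4 is 3 letter names — a third of some quality.
C4 to Eb4 is 3 semitones, which makes it a minor third; the second version is higher, so the direction is up.
Checking another pair — G4 → Bb4 — gives the same interval.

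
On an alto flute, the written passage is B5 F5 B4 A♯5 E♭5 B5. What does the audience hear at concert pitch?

F#5 C5 F#4 E#5 Bb4 F#5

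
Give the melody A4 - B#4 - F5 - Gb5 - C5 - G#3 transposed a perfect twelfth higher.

E6 F##6 C7 Db7 G6 D#5

A perfect twelfth up from A4 gives E6.
B#4: a twelfth up reaches F, and 19 semitones makes it F##6.
F5 up a perfect twelfth is C7.
A perfect twelfth up from Gb5 gives Db7.
C5 up a perfect twelfth is G6.
G#3: a twelfth up reaches D, and 19 semitones makes it D#5.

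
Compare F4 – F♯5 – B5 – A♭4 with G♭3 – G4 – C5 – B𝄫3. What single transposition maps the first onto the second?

down a major seventh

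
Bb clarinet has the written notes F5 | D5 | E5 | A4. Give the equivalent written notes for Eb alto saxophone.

C6 A5 B5 E5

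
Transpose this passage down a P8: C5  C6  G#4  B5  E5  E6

C4 C5 G#3 B4 E4 E5

C5 to C4
C6 to C5
G#4 to G#3
B5 to B4
E5 to E4
E6 to E5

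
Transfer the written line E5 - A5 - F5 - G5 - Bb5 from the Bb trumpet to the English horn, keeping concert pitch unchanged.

A5 D6 Bb5 C6 Eb6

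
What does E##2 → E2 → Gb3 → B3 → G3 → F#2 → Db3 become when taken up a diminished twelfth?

B#3 Bb3 Dbb5 F5 Db5 C4 Abb4

A diminished twelfth up from E##2 gives B#3.
E2 up a diminished twelfth is Bb3.
Gb3 up a diminished twelfth is Dbb5.
A diminished twelfth up from B3 gives F5.
A diminished twelfth up from G3 gives Db5.
F#2 up a diminished twelfth is C4.
Db3 up a diminished twelfth is Abb4.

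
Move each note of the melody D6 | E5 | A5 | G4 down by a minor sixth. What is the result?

F#5 G#4 C#5 B3

D6 gives F#5
E5 gives G#4
A5 gives C#5
G4 gives B3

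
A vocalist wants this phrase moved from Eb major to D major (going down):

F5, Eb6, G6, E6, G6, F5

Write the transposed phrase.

E5 D6 F#6 D#6 F#6 E5

Eb major to D major down is a minor second, so every note moves down by that interval.
F5 becomes E5
Eb6 becomes D6
G6 becomes F#6
E6 becomes D#6
G6 becomes F#6
F5 becomes E5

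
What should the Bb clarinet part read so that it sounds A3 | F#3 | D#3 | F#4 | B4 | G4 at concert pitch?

B3 G#3 E#3 G#4 C#5 A4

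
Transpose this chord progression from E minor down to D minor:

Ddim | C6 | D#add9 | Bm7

E minor down to D minor is a major second; each chord root moves by that interval while the quality stays the same.
Ddim: root D down a major second → C, giving Cdim.
C6: root C down a major second → Bb, giving Bb6.
D#add9: root D# down a major second → C#, giving C#add9.
Bm7: root B down a major second → A, giving Am7.

Cdim Bb6 C#add9 Am7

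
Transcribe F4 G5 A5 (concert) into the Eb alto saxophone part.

D5 E6 F#6

Written C4 sounds as Eb3 on the Eb alto saxophone, so concert pitches are written a major sixth up.
F4 gives D5
G5 gives E6
A5 gives F#6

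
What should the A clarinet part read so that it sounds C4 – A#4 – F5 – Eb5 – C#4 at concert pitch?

Eb4 C#5 Ab5 Gb5 E4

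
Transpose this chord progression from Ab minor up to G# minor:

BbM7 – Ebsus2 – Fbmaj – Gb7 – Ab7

Ab minor up to G# minor is an augmented seventh; each chord root moves by that interval while the quality stays the same.
BbM7: root Bb up an augmented seventh → A#, giving A#M7.
Ebsus2: root Eb up an augmented seventh → D#, giving D#sus2.
Fbmaj: root Fb up an augmented seventh → E, giving Emaj.
Gb7: root Gb up an augmented seventh → F#, giving F#7.
Ab7: root Ab up an augmented seventh → G#, giving G#7.

A#M7 D#sus2 Emaj F#7 G#7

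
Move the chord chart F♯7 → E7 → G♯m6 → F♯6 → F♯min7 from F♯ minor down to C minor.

F♯ minor down to C minor is an augmented fourth; each chord root moves by that interval while the quality stays the same.
F♯7: root F♯ down an augmented fourth → C, giving C7.
E7: root E down an augmented fourth → Bb, giving Bb7.
G♯m6: root G♯ down an augmented fourth → D, giving Dm6.
F♯6: root F♯ down an augmented fourth → C, giving C6.
F♯min7: root F♯ down an augmented fourth → C, giving Cmin7.

C7 Bb7 Dm6 C6 Cmin7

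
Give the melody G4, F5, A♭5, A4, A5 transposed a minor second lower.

G4 becomes F#4
F5 becomes E5
Ab5 becomes G5
A4 becomes G#4
A5 becomes G#5

F#4 E5 G5 G#4 G#5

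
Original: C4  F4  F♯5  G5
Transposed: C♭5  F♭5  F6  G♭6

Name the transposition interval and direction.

Take the first pair: C4 → Cb5. C to C spans 8 letter names, so the interval is some kind of octave.
C4 to Cb5 is 11 semitones, which makes it a diminished octave; the second version is higher, so the direction is up.
Checking another pair — G5 → Gb6 — gives the same interval.

up a diminished octave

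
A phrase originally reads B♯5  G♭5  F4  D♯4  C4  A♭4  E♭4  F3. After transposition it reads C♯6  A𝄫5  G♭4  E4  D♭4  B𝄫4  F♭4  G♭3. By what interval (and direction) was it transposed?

Take the first pair: B#5 → C#6. B to C spans 2 letter names, so the interval is some kind of second.
B#5 to C#6 is 1 semitone, which makes it a minor second; the second version is higher, so the direction is up.
Checking another pair — F3 → Gb3 — gives the same interval.

up a minor second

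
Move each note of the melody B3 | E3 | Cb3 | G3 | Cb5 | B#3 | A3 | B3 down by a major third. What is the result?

G3 C3 Abb2 Eb3 Abb4 G#3 F3 G3

B3: a third down reaches G, and 4 semitones makes it G3.
A major third down from E3 gives C3.
A major third down from Cb3 gives Abb2.
G3: a third down reaches E, and 4 semitones makes it Eb3.
Cb5 down a major third is Abb4.
B#3 down a major third is G#3.
A3 down a major third is F3.
A major third down from B3 gives G3.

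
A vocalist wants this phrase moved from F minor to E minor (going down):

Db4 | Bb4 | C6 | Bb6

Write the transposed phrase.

C4 A4 B5 A6

From F down to E is a minor second; apply that to each pitch.
Db4 -> C4
Bb4 -> A4
C6 -> B5
Bb6 -> A6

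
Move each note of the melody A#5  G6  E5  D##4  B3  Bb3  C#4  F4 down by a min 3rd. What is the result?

F##5 E6 C#5 B##3 G#3 G3 A#3 D4

A#5 → F##5
G6 → E6
E5 → C#5
D##4 → B##3
B3 → G#3
Bb3 → G3
C#4 → A#3
F4 → D4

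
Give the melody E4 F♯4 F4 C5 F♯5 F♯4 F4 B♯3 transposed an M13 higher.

C#6 D#6 D6 A6 D#7 D#6 D6 G##5

E4 becomes C#6
F#4 becomes D#6
F4 becomes D6
C5 becomes A6
F#5 becomes D#7
F#4 becomes D#6
F4 becomes D6
B#3 becomes G##5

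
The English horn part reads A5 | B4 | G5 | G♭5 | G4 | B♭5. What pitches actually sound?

The English horn sounds a perfect fifth below written, so transpose each written note down a perfect fifth.
A5 -> D5
B4 -> E4
G5 -> C5
Gb5 -> Cb5
G4 -> C4
Bb5 -> Eb5

D5 E4 C5 Cb5 C4 Eb5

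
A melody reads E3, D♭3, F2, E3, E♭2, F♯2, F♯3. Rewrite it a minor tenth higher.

G4 Fb4 Ab3 G4 Gb3 A3 A4

E3 to G4
Db3 to Fb4
F2 to Ab3
E3 to G4
Eb2 to Gb3
F#2 to A3
F#3 to A4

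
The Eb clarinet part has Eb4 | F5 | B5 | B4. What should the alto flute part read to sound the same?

First find concert pitch: the Eb clarinet sounds a minor third above written, so Eb4 F5 B5 B4 sounds Gb4 Ab5 D6 D5.
Then write for alto flute: it sounds a perfect fourth below written, so the part must be a perfect fourth above concert.
Gb4 → Cb5
Ab5 → Db6
D6 → G6
D5 → G5

Cb5 Db6 G6 G5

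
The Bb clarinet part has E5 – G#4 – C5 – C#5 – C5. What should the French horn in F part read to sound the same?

First find concert pitch: the Bb clarinet sounds a major second below written, so E5 G#4 C5 C#5 C5 sounds D5 F#4 Bb4 B4 Bb4.
Then write for French horn in F: it sounds a perfect fifth below written, so the part must be a perfect fifth above concert.
D5 → A5
F#4 → C#5
Bb4 → F5
B4 → F#5
Bb4 → F5

A5 C#5 F5 F#5 F5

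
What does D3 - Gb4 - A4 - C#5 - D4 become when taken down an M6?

F2 Bbb3 C4 E4 F3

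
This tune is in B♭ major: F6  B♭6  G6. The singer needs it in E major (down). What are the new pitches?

B5 E6 C#6

From B♭ down to E is a diminished fifth; apply that to each pitch.
F6 to B5
Bb6 to E6
G6 to C#6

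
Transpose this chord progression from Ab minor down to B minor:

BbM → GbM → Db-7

C#M AM E-7

Ab minor down to B minor is a diminished seventh; each chord root moves by that interval while the quality stays the same.
BbM: root Bb down a diminished seventh → C#, giving C#M.
GbM: root Gb down a diminished seventh → A, giving AM.
Db-7: root Db down a diminished seventh → E, giving E-7.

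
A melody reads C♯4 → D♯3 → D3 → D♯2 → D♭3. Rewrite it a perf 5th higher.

G#4 A#3 A3 A#2 Ab3

C#4: a fifth up reaches G, and 7 semitones makes it G#4.
D#3: a fifth up reaches A, and 7 semitones makes it A#3.
D3 up a perfect fifth is A3.
A perfect fifth up from D#2 gives A#2.
Db3: a fifth up reaches A, and 7 semitones makes it Ab3.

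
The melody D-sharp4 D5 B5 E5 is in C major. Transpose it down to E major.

C major to E major down is a minor sixth, so every note moves down by that interval.
D#4 gives F##3
D5 gives F#4
B5 gives D#5
E5 gives G#4

F##3 F#4 D#5 G#4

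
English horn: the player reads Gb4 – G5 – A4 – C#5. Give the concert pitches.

Cb4 C5 D4 F#4

Written C4 on the English horn sounds as F3, a perfect fifth lower; apply that shift to every note.
Gb4 gives Cb4
G5 gives C5
A4 gives D4
C#5 gives F#4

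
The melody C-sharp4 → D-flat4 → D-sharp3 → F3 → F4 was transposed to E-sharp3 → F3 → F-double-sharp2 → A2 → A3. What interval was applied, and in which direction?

down a minor sixth

Take the first pair: C#4 → E#3. C to E spans 6 letter names, so the interval is some kind of sixth.
E#3 to C#4 is 8 semitones, which makes it a minor sixth; the second version is lower, so the direction is down.
Checking another pair — F4 → A3 — gives the same interval.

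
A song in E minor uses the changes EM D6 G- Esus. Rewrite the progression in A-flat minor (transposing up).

AbM Gb6 Cb- Absus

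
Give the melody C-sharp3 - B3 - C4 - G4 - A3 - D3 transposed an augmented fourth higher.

C#3 becomes F##3
B3 becomes E#4
C4 becomes F#4
G4 becomes C#5
A3 becomes D#4
D3 becomes G#3

F##3 E#4 F#4 C#5 D#4 G#3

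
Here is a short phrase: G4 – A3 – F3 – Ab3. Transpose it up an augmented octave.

G#5 A#4 F#4 A4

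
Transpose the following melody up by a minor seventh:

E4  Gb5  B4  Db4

E4 -> D5
Gb5 -> Fb6
B4 -> A5
Db4 -> Cb5

D5 Fb6 A5 Cb5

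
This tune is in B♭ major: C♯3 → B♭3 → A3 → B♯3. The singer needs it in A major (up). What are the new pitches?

B#3 A4 G#4 A##4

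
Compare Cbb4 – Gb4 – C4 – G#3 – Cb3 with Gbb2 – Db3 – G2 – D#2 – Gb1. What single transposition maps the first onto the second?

down a perfect eleventh

Take the first pair: Cbb4 → Gbb2. C to G spans 11 letter names, so the interval is some kind of eleventh.
Gbb2 to Cbb4 is 17 semitones, which makes it a perfect eleventh; the second version is lower, so the direction is down.
Checking another pair — Cb3 → Gb1 — gives the same interval.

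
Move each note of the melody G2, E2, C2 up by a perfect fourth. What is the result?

C3 A2 F2

A perfect fourth up from G2 gives C3.
A perfect fourth up from E2 gives A2.
C2 up a perfect fourth is F2.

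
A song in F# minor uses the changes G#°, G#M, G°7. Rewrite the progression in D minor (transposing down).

E° EM Eb°7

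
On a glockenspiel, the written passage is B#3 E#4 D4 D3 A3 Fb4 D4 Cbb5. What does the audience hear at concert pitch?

B#5 E#6 D6 D5 A5 Fb6 D6 Cbb7

The glockenspiel sounds a perfect fifteenth above written, so transpose each written note up a perfect fifteenth.
B#3 becomes B#5
E#4 becomes E#6
D4 becomes D6
D3 becomes D5
A3 becomes A5
Fb4 becomes Fb6
D4 becomes D6
Cbb5 becomes Cbb7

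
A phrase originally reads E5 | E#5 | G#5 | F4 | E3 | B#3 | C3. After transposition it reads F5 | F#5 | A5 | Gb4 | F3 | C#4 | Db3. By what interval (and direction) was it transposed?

Take the first pair: E5 → F5. E to F spans 2 letter names, so the interval is some kind of second.
E5 to F5 is 1 semitone, which makes it a minor second; the second version is higher, so the direction is up.
Checking another pair — C3 → Db3 — gives the same interval.

up a minor second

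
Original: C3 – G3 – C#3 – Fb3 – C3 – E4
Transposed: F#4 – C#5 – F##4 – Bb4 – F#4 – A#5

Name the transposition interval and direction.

up an augmented eleventh

From C3 to F#4 is 11 letter names — an eleventh of some quality.
C3 to F#4 is 18 semitones, which makes it an augmented eleventh; the second version is higher, so the direction is up.
Checking another pair — E4 → A#5 — gives the same interval.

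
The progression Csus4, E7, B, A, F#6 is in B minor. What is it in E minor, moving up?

B minor up to E minor is a perfect fourth; each chord root moves by that interval while the quality stays the same.
Csus4: root C up a perfect fourth → F, giving Fsus4.
E7: root E up a perfect fourth → A, giving A7.
B: root B up a perfect fourth → E, giving E.
A: root A up a perfect fourth → D, giving D.
F#6: root F# up a perfect fourth → B, giving B6.

Fsus4 A7 E D B6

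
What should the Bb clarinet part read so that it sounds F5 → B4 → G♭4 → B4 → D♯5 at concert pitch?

G5 C#5 Ab4 C#5 E#5

The Bb clarinet sounds a major second below written, so the written part must be a major second above concert — transpose each note up.
F5 gives G5
B4 gives C#5
Gb4 gives Ab4
B4 gives C#5
D#5 gives E#5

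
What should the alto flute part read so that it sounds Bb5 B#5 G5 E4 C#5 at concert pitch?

Eb6 E#6 C6 A4 F#5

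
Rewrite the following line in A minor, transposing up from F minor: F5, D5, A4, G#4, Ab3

A5 F#5 C#5 B#4 C4

From F up to A is a major third; apply that to each pitch.
F5 gives A5
D5 gives F#5
A4 gives C#5
G#4 gives B#4
Ab3 gives C4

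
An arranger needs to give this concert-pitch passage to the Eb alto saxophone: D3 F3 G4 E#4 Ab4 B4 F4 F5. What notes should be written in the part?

B3 D4 E5 C##5 F5 G#5 D5 D6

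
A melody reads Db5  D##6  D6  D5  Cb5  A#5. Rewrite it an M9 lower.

Db5 -> Cb4
D##6 -> C##5
D6 -> C5
D5 -> C4
Cb5 -> Bbb3
A#5 -> G#4

Cb4 C##5 C5 C4 Bbb3 G#4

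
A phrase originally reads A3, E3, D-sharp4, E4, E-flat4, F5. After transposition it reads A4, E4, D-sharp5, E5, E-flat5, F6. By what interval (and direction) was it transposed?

From A3 to A4 is 8 letter names — an octave of some quality.
A3 to A4 is 12 semitones, which makes it a perfect octave; the second version is higher, so the direction is up.
Checking another pair — F5 → F6 — gives the same interval.

up a perfect octave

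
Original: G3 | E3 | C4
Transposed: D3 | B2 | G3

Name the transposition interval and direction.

From G3 to D3 is 4 letter names — a fourth of some quality.
D3 to G3 is 5 semitones, which makes it a perfect fourth; the second version is lower, so the direction is down.
Checking another pair — C4 → G3 — gives the same interval.

down a perfect fourth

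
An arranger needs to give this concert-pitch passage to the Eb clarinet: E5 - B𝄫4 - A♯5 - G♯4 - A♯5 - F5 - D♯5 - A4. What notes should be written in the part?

C#5 Gb4 F##5 E#4 F##5 D5 B#4 F#4

The Eb clarinet sounds a minor third above written, so the written part must be a minor third below concert — transpose each note down.
E5 -> C#5
Bbb4 -> Gb4
A#5 -> F##5
G#4 -> E#4
A#5 -> F##5
F5 -> D5
D#5 -> B#4
A4 -> F#4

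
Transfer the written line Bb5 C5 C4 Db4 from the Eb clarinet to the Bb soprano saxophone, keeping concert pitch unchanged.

Eb6 F5 F4 Gb4

First find concert pitch: the Eb clarinet sounds a minor third above written, so Bb5 C5 C4 Db4 sounds Db6 Eb5 Eb4 Fb4.
Then write for Bb soprano saxophone: it sounds a major second below written, so the part must be a major second above concert.
Db6 → Eb6
Eb5 → F5
Eb4 → F4
Fb4 → Gb4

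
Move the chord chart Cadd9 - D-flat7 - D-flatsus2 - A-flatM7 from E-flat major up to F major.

Dadd9 Eb7 Ebsus2 BbM7

E-flat major up to F major is a major second; each chord root moves by that interval while the quality stays the same.
Cadd9: root C up a major second → D, giving Dadd9.
D-flat7: root D-flat up a major second → Eb, giving Eb7.
D-flatsus2: root D-flat up a major second → Eb, giving Ebsus2.
A-flatM7: root A-flat up a major second → Bb, giving BbM7.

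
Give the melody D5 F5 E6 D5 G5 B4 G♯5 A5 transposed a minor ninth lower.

C#4 E4 D#5 C#4 F#4 A#3 F##4 G#4

D5: a ninth down reaches C, and 13 semitones makes it C#4.
A minor ninth down from F5 gives E4.
E6: a ninth down reaches D, and 13 semitones makes it D#5.
D5 down a minor ninth is C#4.
G5: a ninth down reaches F, and 13 semitones makes it F#4.
A minor ninth down from B4 gives A#3.
A minor ninth down from G#5 gives F##4.
A minor ninth down from A5 gives G#4.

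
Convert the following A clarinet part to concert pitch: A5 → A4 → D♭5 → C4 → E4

F#5 F#4 Bb4 A3 C#4

Written C4 on the A clarinet sounds as A3, a minor third lower; apply that shift to every note.
A5 to F#5
A4 to F#4
Db5 to Bb4
C4 to A3
E4 to C#4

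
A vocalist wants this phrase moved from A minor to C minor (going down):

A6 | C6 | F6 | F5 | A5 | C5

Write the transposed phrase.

From A down to C is a major sixth; apply that to each pitch.
A6 -> C6
C6 -> Eb5
F6 -> Ab5
F5 -> Ab4
A5 -> C5
C5 -> Eb4

C6 Eb5 Ab5 Ab4 C5 Eb4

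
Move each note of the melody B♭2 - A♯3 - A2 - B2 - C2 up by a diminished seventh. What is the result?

Bb2 becomes Abb3
A#3 becomes G4
A2 becomes Gb3
B2 becomes Ab3
C2 becomes Bbb2

Abb3 G4 Gb3 Ab3 Bbb2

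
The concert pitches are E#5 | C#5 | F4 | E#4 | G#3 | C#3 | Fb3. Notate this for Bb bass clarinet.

Written C4 sounds as Bb2 on the Bb bass clarinet, so concert pitches are written a major ninth up.
E#5 becomes F##6
C#5 becomes D#6
F4 becomes G5
E#4 becomes F##5
G#3 becomes A#4
C#3 becomes D#4
Fb3 becomes Gb4

F##6 D#6 G5 F##5 A#4 D#4 Gb4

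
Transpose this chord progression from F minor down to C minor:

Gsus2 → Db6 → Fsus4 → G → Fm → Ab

F minor down to C minor is a perfect fourth; each chord root moves by that interval while the quality stays the same.
Gsus2: root G down a perfect fourth → D, giving Dsus2.
Db6: root Db down a perfect fourth → Ab, giving Ab6.
Fsus4: root F down a perfect fourth → C, giving Csus4.
G: root G down a perfect fourth → D, giving D.
Fm: root F down a perfect fourth → C, giving Cm.
Ab: root Ab down a perfect fourth → Eb, giving Eb.

Dsus2 Ab6 Csus4 D Cm Eb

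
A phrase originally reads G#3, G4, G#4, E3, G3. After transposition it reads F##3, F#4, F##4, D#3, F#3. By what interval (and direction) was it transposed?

From G#3 to F##3 is 2 letter names — a second of some quality.
F##3 to G#3 is 1 semitone, which makes it a minor second; the second version is lower, so the direction is down.
Checking another pair — G3 → F#3 — gives the same interval.

down a minor second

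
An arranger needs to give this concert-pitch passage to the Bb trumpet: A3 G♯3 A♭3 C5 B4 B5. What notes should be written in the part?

The Bb trumpet sounds a major second below written, so the written part must be a major second above concert — transpose each note up.
A3 → B3
G#3 → A#3
Ab3 → Bb3
C5 → D5
B4 → C#5
B5 → C#6

B3 A#3 Bb3 D5 C#5 C#6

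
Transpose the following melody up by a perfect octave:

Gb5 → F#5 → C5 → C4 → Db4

Gb5 -> Gb6
F#5 -> F#6
C5 -> C6
C4 -> C5
Db4 -> Db5

Gb6 F#6 C6 C5 Db5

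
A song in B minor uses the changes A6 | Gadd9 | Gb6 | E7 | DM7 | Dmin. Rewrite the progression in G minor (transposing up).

F6 Ebadd9 Ebb6 C7 BbM7 Bbmin

B minor up to G minor is a minor sixth; each chord root moves by that interval while the quality stays the same.
A6: root A up a minor sixth → F, giving F6.
Gadd9: root G up a minor sixth → Eb, giving Ebadd9.
Gb6: root Gb up a minor sixth → Ebb, giving Ebb6.
E7: root E up a minor sixth → C, giving C7.
DM7: root D up a minor sixth → Bb, giving BbM7.
Dmin: root D up a minor sixth → Bb, giving Bbmin.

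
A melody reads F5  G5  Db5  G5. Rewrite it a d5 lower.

B4 C#5 G4 C#5

F5: a fifth down reaches B, and 6 semitones makes it B4.
G5 down a diminished fifth is C#5.
A diminished fifth down from Db5 gives G4.
G5 down a diminished fifth is C#5.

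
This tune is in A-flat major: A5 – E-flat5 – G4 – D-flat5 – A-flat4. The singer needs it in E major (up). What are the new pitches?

E#6 B5 D#5 A5 E5

From A-flat up to E is an augmented fifth; apply that to each pitch.
A5 to E#6
Eb5 to B5
G4 to D#5
Db5 to A5
Ab4 to E5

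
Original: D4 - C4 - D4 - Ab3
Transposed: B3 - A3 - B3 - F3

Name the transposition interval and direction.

down a minor third

Take the first pair: D4 → B3. D to B spans 3 letter names, so the interval is some kind of third.
B3 to D4 is 3 semitones, which makes it a minor third; the second version is lower, so the direction is down.
Checking another pair — Ab3 → F3 — gives the same interval.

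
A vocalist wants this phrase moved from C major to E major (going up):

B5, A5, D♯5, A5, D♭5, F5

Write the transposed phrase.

D#6 C#6 F##5 C#6 F5 A5

C major to E major up is a major third, so every note moves up by that interval.
B5 to D#6
A5 to C#6
D#5 to F##5
A5 to C#6
Db5 to F5
F5 to A5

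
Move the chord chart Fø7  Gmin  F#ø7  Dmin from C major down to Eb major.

Abø7 Bbmin Aø7 Fmin

C major down to Eb major is a major sixth; each chord root moves by that interval while the quality stays the same.
Fø7: root F down a major sixth → Ab, giving Abø7.
Gmin: root G down a major sixth → Bb, giving Bbmin.
F#ø7: root F# down a major sixth → A, giving Aø7.
Dmin: root D down a major sixth → F, giving Fmin.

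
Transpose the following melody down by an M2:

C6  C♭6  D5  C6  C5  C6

C6 gives Bb5
Cb6 gives Bbb5
D5 gives C5
C6 gives Bb5
C5 gives Bb4
C6 gives Bb5

Bb5 Bbb5 C5 Bb5 Bb4 Bb5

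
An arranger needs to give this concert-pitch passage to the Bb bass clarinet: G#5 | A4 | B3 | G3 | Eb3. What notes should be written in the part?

Written C4 sounds as Bb2 on the Bb bass clarinet, so concert pitches are written a major ninth up.
G#5 → A#6
A4 → B5
B3 → C#5
G3 → A4
Eb3 → F4

A#6 B5 C#5 A4 F4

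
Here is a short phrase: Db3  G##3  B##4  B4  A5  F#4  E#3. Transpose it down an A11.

Db3: an eleventh down reaches A, and 18 semitones makes it Abb1.
G##3: an eleventh down reaches D, and 18 semitones makes it D#2.
An augmented eleventh down from B##4 gives F##3.
B4 down an augmented eleventh is F3.
An augmented eleventh down from A5 gives Eb4.
F#4: an eleventh down reaches C, and 18 semitones makes it C3.
An augmented eleventh down from E#3 gives B1.

Abb1 D#2 F##3 F3 Eb4 C3 B1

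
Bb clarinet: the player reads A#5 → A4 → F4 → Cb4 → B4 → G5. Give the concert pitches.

Written C4 on the Bb clarinet sounds as Bb3, a major second lower; apply that shift to every note.
A#5 to G#5
A4 to G4
F4 to Eb4
Cb4 to Bbb3
B4 to A4
G5 to F5

G#5 G4 Eb4 Bbb3 A4 F5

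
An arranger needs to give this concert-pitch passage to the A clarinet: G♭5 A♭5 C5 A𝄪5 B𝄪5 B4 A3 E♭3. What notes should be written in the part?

Bbb5 Cb6 Eb5 C##6 D##6 D5 C4 Gb3

The A clarinet sounds a minor third below written, so the written part must be a minor third above concert — transpose each note up.
Gb5 → Bbb5
Ab5 → Cb6
C5 → Eb5
A##5 → C##6
B##5 → D##6
B4 → D5
A3 → C4
Eb3 → Gb3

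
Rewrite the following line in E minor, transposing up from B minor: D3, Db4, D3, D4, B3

From B up to E is a perfect fourth; apply that to each pitch.
D3 becomes G3
Db4 becomes Gb4
D3 becomes G3
D4 becomes G4
B3 becomes E4

G3 Gb4 G3 G4 E4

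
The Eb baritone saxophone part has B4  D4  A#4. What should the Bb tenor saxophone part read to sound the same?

E4 G3 D#4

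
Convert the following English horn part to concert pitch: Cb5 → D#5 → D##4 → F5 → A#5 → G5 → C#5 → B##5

Fb4 G#4 G##3 Bb4 D#5 C5 F#4 E##5

The English horn sounds a perfect fifth below written, so transpose each written note down a perfect fifth.
Cb5 -> Fb4
D#5 -> G#4
D##4 -> G##3
F5 -> Bb4
A#5 -> D#5
G5 -> C5
C#5 -> F#4
B##5 -> E##5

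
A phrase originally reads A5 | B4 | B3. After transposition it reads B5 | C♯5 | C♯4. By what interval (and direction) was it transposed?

up a major second

From A5 to B5 is 2 letter names — a second of some quality.
A5 to B5 is 2 semitones, which makes it a major second; the second version is higher, so the direction is up.
Checking another pair — B3 → C#4 — gives the same interval.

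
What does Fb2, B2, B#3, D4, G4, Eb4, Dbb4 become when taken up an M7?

Eb3 A#3 A##4 C#5 F#5 D5 Cb5

Fb2 becomes Eb3
B2 becomes A#3
B#3 becomes A##4
D4 becomes C#5
G4 becomes F#5
Eb4 becomes D5
Dbb4 becomes Cb5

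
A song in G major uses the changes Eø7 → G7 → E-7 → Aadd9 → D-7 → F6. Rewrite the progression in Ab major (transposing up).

Fø7 Ab7 F-7 Bbadd9 Eb-7 Gb6

G major up to Ab major is a minor second; each chord root moves by that interval while the quality stays the same.
Eø7: root E up a minor second → F, giving Fø7.
G7: root G up a minor second → Ab, giving Ab7.
E-7: root E up a minor second → F, giving F-7.
Aadd9: root A up a minor second → Bb, giving Bbadd9.
D-7: root D up a minor second → Eb, giving Eb-7.
F6: root F up a minor second → Gb, giving Gb6.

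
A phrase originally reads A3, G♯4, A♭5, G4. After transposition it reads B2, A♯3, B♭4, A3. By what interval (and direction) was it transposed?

down a minor seventh

From A3 to B2 is 7 letter names — a seventh of some quality.
B2 to A3 is 10 semitones, which makes it a minor seventh; the second version is lower, so the direction is down.
Checking another pair — G4 → A3 — gives the same interval.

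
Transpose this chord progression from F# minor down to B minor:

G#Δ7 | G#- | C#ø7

F# minor down to B minor is a perfect fifth; each chord root moves by that interval while the quality stays the same.
G#Δ7: root G# down a perfect fifth → C#, giving C#Δ7.
G#-: root G# down a perfect fifth → C#, giving C#-.
C#ø7: root C# down a perfect fifth → F#, giving F#ø7.

C#Δ7 C#- F#ø7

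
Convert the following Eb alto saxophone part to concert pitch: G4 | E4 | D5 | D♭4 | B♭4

Bb3 G3 F4 Fb3 Db4

The Eb alto saxophone sounds a major sixth below written, so transpose each written note down a major sixth.
G4 becomes Bb3
E4 becomes G3
D5 becomes F4
Db4 becomes Fb3
Bb4 becomes Db4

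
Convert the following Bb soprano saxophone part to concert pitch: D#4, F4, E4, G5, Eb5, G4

C#4 Eb4 D4 F5 Db5 F4

Written C4 on the Bb soprano saxophone sounds as Bb3, a major second lower; apply that shift to every note.
D#4 becomes C#4
F4 becomes Eb4
E4 becomes D4
G5 becomes F5
Eb5 becomes Db5
G4 becomes F4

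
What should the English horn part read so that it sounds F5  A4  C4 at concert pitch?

C6 E5 G4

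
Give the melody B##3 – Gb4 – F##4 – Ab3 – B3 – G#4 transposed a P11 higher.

E##5 Cb6 B#5 Db5 E5 C#6

B##3: an eleventh up reaches E, and 17 semitones makes it E##5.
A perfect eleventh up from Gb4 gives Cb6.
F##4 up a perfect eleventh is B#5.
A perfect eleventh up from Ab3 gives Db5.
A perfect eleventh up from B3 gives E5.
G#4: an eleventh up reaches C, and 17 semitones makes it C#6.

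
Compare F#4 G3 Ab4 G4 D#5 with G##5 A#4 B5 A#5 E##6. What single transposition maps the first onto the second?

up an augmented ninth

Take the first pair: F#4 → G##5. F to G spans 9 letter names, so the interval is some kind of ninth.
F#4 to G##5 is 15 semitones, which makes it an augmented ninth; the second version is higher, so the direction is up.
Checking another pair — D#5 → E##6 — gives the same interval.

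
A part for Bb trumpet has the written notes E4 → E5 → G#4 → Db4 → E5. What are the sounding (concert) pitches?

D4 D5 F#4 Cb4 D5

Written C4 on the Bb trumpet sounds as Bb3, a major second lower; apply that shift to every note.
E4 to D4
E5 to D5
G#4 to F#4
Db4 to Cb4
E5 to D5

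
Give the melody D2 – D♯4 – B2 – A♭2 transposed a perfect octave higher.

D3 D#5 B3 Ab3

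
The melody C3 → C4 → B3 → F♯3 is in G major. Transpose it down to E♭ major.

Ab2 Ab3 G3 D3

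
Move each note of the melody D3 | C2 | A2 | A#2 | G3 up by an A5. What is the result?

A#3 G#2 E#3 E##3 D#4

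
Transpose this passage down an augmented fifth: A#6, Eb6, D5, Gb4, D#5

D6 Abb5 Gb4 Cbb4 G4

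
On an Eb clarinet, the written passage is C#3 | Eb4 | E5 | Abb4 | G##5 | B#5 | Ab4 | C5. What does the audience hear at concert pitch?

E3 Gb4 G5 Cbb5 B#5 D#6 Cb5 Eb5

Written C4 on the Eb clarinet sounds as Eb4, a minor third higher; apply that shift to every note.
C#3 to E3
Eb4 to Gb4
E5 to G5
Abb4 to Cbb5
G##5 to B#5
B#5 to D#6
Ab4 to Cb5
C5 to Eb5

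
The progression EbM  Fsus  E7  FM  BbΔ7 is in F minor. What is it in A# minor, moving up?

G#M A#sus G##7 A#M D#Δ7

F minor up to A# minor is an augmented third; each chord root moves by that interval while the quality stays the same.
EbM: root Eb up an augmented third → G#, giving G#M.
Fsus: root F up an augmented third → A#, giving A#sus.
E7: root E up an augmented third → G##, giving G##7.
FM: root F up an augmented third → A#, giving A#M.
BbΔ7: root Bb up an augmented third → D#, giving D#Δ7.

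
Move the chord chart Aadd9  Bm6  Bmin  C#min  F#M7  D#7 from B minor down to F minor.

Ebadd9 Fm6 Fmin Gmin CM7 A7

B minor down to F minor is an augmented fourth; each chord root moves by that interval while the quality stays the same.
Aadd9: root A down an augmented fourth → Eb, giving Ebadd9.
Bm6: root B down an augmented fourth → F, giving Fm6.
Bmin: root B down an augmented fourth → F, giving Fmin.
C#min: root C# down an augmented fourth → G, giving Gmin.
F#M7: root F# down an augmented fourth → C, giving CM7.
D#7: root D# down an augmented fourth → A, giving A7.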